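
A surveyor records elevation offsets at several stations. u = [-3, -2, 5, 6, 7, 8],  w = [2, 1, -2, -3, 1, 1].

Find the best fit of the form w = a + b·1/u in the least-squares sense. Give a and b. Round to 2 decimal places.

Normal-equation sums: Σ1 = 6, Σ1/u = -167/840, Σ1/u·1/u = 328049/705600.
For Aᵀw: Σw = 0, Σ1/u·w = -1511/840.
Normal equations: [[6, -167/840]; [-167/840, 328049/705600]]·[a, b]ᵀ = [0, -1511/840]ᵀ.
det = 6·(328049/705600) − (-167/840)² = 388081/141120.
a = (0·(328049/705600) − (-167/840)·(-1511/840))/(388081/141120) = -252337/1940405; b = (6·(-1511/840) − (-167/840)·0)/(388081/141120) = -1523088/388081.

a = -0.13, b = -3.92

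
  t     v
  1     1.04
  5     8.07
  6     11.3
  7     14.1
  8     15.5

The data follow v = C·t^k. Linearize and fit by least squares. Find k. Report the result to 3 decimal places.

k = 1.316

With ln vᵢ as the transformed response and ln tᵢ as the regressor:
Sums: Σln t = 7.4265, Σ(ln t)² = 13.9113, Σln v = 9.9392, Σln t·ln v = 18.5541.
Normal system: [[13.9113, 7.4265]; [7.4265, 5]]·[k, ln C]ᵀ = [18.5541, 9.9392]ᵀ.
Solving (det = 14.4030): k = 1.31614, ln C = 0.03297.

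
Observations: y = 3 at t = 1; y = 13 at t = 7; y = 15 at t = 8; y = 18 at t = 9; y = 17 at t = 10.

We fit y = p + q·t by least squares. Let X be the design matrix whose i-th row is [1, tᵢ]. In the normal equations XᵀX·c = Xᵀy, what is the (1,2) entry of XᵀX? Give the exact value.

35

Row 1 ↔ basis 1, column 2 ↔ basis t, so (XᵀX)_{1,2} = Σᵢ t = (1)·(1) + (1)·(7) + (1)·(8) + (1)·(9) + (1)·(10) = 35.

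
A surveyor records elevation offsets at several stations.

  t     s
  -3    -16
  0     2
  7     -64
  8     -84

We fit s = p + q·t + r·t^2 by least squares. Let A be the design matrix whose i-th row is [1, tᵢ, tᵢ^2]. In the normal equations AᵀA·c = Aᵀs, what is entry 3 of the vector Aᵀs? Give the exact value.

Entry 3 ↔ basis t^2, so (Aᵀs)_{3} = Σᵢ (t^2)·sᵢ = (9)·(-16) + (0)·(2) + (49)·(-64) + (64)·(-84) = -8656.

-8656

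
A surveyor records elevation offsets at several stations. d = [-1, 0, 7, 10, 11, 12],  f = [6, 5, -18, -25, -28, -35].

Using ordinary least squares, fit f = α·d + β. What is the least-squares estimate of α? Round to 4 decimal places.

α = -3.0495

Setting ∂/∂α … = 0 gives: 415·α + 39·β = -1110;  39·α + 6·β = -95.
(Σd·d = 415, Σd = 39, Σ1 = 6, Σd·f = -1110, Σf = -95.)
Determinant 415·6 − 39² = 969.
α = ((-1110)·6 − 39·(-95))/969 = -985/323; β = (415·(-95) − 39·(-1110))/969 = 3865/969.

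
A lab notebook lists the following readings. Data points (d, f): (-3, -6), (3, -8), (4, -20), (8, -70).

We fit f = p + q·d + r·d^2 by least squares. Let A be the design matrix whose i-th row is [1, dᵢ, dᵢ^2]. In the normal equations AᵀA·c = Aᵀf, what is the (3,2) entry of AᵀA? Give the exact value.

Row 3 ↔ basis d^2, column 2 ↔ basis d, so (AᵀA)_{3,2} = Σᵢ (d^2)·(d) = (9)·(-3) + (9)·(3) + (16)·(4) + (64)·(8) = 576.

576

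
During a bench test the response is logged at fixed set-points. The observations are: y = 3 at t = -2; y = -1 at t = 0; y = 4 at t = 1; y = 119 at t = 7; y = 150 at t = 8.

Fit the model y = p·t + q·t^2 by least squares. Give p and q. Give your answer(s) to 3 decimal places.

Forming XᵀX = [[118, 848]; [848, 6514]] and Xᵀy = [2031, 15447]ᵀ gives XᵀX·[p, q]ᵀ = Xᵀy.
Δ = 118·6514 − 848² = 49548.
p = (2031·6514 − 848·15447)/49548 = 21813/8258; q = (118·15447 − 848·2031)/49548 = 16743/8258.

p = 2.641, q = 2.027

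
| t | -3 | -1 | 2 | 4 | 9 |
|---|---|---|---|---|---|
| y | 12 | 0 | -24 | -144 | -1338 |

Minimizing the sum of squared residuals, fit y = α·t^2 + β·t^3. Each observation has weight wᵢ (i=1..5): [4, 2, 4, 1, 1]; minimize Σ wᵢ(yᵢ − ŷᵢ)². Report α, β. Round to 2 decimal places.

Normal-equation sums: Σwᵢ·t^2·t^2 = 7207, Σwᵢ·t^2·t^3 = 59227, Σwᵢ·t^3·t^3 = 538711.
Right-hand side: Σwᵢ·t^2·y = -110634, Σwᵢ·t^3·y = -986682.
XᵀWX·[α, β]ᵀ = XᵀWy becomes [[7207, 59227]; [59227, 538711]]·[α, β]ᵀ = [-110634, -986682]ᵀ.
det = 7207·538711 − 59227² = 374652648.
α = ((-110634)·538711 − 59227·(-986682))/374652648 = -48397415/15610527; β = (7207·(-986682) − 59227·(-110634))/374652648 = -23270719/15610527.

α = -3.10, β = -1.49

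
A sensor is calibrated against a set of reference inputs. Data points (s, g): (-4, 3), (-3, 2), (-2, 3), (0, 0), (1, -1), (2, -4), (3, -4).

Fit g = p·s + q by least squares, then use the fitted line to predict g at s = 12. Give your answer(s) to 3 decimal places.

Entries of MᵀM: Σs·s = 43, Σs = -3, Σ1 = 7.
For Mᵀg: Σs·g = -45, Σg = -1.
So MᵀM·[p, q]ᵀ = Mᵀg: [[43, -3]; [-3, 7]]·[p, q]ᵀ = [-45, -1]ᵀ.
Δ = 43·7 − (-3)² = 292.
p = ((-45)·7 − (-3)·(-1))/292 = -159/146; q = (43·(-1) − (-3)·(-45))/292 = -89/146.
At s = 12: ĝ = (-159/146)·(12) + (-89/146)·(1) = -1997/146.

ĝ = -13.678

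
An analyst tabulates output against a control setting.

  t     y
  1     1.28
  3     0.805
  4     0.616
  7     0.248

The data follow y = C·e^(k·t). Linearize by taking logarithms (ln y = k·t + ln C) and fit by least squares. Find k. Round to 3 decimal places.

Linearized form: ln y = k·t + ln C. From the 4 transformed points,
Sums: Σt = 15.0000, Σ(t)² = 75.0000, Σln y = -1.8489, Σt·ln y = -12.1022.
Normal system: [[75.0000, 15.0000]; [15.0000, 4]]·[k, ln C]ᵀ = [-12.1022, -1.8489]ᵀ.
Slope k = (n·Σt·ln y − Σt·Σln y)/(n·Σ(t)² − (Σt)²) = (4·-12.1022 − 15.0000·-1.8489)/75.0000 = -0.27567; ln C = (Σln y − k·Σt)/n = 0.57155.

k = -0.276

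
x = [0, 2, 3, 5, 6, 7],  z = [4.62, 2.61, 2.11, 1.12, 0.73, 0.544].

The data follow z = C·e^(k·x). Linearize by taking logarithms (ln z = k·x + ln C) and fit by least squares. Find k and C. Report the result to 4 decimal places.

k = -0.3079, C = 4.8776

With ln zᵢ as the transformed response and xᵢ as the regressor:
AᵀA = [[123.0000, 23.0000]; [23.0000, 6]], rhs = [-1.4245, 2.4262]ᵀ  (here Σx = 23.0000, Σ(x)² = 123.0000, Σln z = 2.4262, Σx·ln z = -1.4245).
Δ = 123.0000·6 − (23.0000)² = 209.0000; k = (-1.4245·6 − 23.0000·2.4262)/209.0000 = -0.30790, ln C = (123.0000·2.4262 − 23.0000·-1.4245)/209.0000 = 1.58465, so C = exp(1.58465) = 4.87758.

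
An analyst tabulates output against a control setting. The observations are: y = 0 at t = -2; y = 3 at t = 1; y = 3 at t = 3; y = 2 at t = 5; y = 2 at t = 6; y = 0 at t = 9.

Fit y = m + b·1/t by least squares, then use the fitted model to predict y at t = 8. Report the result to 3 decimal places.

ŷ = 1.460

Normal-equation sums: Σ1 = 6, Σ1/t = 59/45, Σ1/t·1/t = 5837/4050.
And Σy = 10, Σ1/t·y = 71/15.
AᵀA·[m, b]ᵀ = Aᵀy becomes [[6, 59/45]; [59/45, 5837/4050]]·[m, b]ᵀ = [10, 71/15]ᵀ.
Δ = 6·(5837/4050) − (59/45)² = 2806/405.
m = (10·(5837/4050) − (59/45)·(71/15))/(2806/405) = 8309/7015; b = (6·(71/15) − (59/45)·10)/(2806/405) = 3096/1403.
At t = 8: ŷ = (8309/7015)·(1) + (3096/1403)·(1/8) = 10244/7015.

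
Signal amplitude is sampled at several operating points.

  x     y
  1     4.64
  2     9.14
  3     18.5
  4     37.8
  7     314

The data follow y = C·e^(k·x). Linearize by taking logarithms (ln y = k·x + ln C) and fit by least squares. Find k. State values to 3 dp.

k = 0.704

Taking logs, ln y = k·x + ln C, so regress ln y on x.
XᵀX = [[79.0000, 17.0000]; [17.0000, 5]], rhs = [69.4883, 16.0468]ᵀ  (here Σx = 17.0000, Σ(x)² = 79.0000, Σln y = 16.0468, Σx·ln y = 69.4883).
Slope k = (n·Σx·ln y − Σx·Σln y)/(n·Σ(x)² − (Σx)²) = (5·69.4883 − 17.0000·16.0468)/106.0000 = 0.70420; ln C = (Σln y − k·Σx)/n = 0.81509.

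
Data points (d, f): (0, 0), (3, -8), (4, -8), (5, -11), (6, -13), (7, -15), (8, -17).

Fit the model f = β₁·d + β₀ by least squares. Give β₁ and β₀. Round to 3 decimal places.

β₁ = -2.086, β₀ = -0.454

Entries of MᵀM: Σd·d = 199, Σd = 33, Σ1 = 7.
For Mᵀf: Σd·f = -430, Σf = -72.
MᵀM·[β₁, β₀]ᵀ = Mᵀf becomes [[199, 33]; [33, 7]]·[β₁, β₀]ᵀ = [-430, -72]ᵀ.
Eliminating β₀: 7·(row 1) − 33·(row 2) gives 304·β₁ = 7·(-430) − 33·(-72) = -634, so β₁ = -317/152.
Then β₀ = ((-72) − 33·(-317/152))/7 = -69/152.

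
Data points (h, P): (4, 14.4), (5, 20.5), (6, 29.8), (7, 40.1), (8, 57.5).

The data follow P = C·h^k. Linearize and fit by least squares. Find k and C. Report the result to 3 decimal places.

Taking logs, ln P = k·ln h + ln C, so regress ln P on ln h.
Σln h = 8.8128, Σ(ln h)² = 15.8331, Σln P = 16.8253, Σln h·ln P = 30.2494.
Equations: 15.8331·k + 8.8128·ln C = 30.2494;  8.8128·k + 5·ln C = 16.8253.
Slope k = (n·Σln h·ln P − Σln h·Σln P)/(n·Σ(ln h)² − (Σln h)²) = (5·30.2494 − 8.8128·16.8253)/1.4995 = 1.97943; ln C = (Σln P − k·Σln h)/n = -0.12381, so C = exp(-0.12381) = 0.88355.

k = 1.979, C = 0.884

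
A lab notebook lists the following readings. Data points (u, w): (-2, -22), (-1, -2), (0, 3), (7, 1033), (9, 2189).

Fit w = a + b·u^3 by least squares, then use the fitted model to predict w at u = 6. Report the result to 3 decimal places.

ŵ = 650.402

AᵀA·[a, b]ᵀ = Aᵀw reads: 5·a + 1063·b = 3201;  1063·a + 649155·b = 1950278.
Eliminating b: 649155·(row 1) − 1063·(row 2) gives 2115806·a = 649155·3201 − 1063·1950278 = 4799641, so a = 62333/27478.
Then b = (1950278 − 1063·(62333/27478))/649155 = 82451/27478.
At u = 6: ŵ = (62333/27478)·(1) + (82451/27478)·(216) = 17871749/27478.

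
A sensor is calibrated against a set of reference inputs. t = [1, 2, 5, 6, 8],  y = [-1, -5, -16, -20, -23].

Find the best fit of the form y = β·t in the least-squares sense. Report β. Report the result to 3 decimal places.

Entries of MᵀM: Σt·t = 130.
Moment sums: Σt·y = -395.
MᵀM·[β]ᵀ = Mᵀy becomes [[130]]·[β]ᵀ = [-395]ᵀ.
Hence β = -395 / 130 ≈ -3.03846.

β = -3.038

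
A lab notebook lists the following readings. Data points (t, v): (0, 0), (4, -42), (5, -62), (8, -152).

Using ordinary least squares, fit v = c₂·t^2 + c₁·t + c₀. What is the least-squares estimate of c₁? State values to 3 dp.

c₁ = -1.715

Setting ∂/∂c₂ … = 0 gives: 4977·c₂ + 701·c₁ + 105·c₀ = -11950;  701·c₂ + 105·c₁ + 17·c₀ = -1694;  105·c₂ + 17·c₁ + 4·c₀ = -256.
Row-reducing yields c₂ = -2113/979, c₁ = -1679/979, c₀ = -54/979.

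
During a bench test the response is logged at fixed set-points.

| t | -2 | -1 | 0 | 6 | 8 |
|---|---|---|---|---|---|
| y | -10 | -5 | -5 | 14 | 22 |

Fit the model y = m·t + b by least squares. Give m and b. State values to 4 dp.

The normal equations are: 105·m + 11·b = 285;  11·m + 5·b = 16.
(Σt·t = 105, Σt = 11, Σ1 = 5, Σt·y = 285, Σy = 16.)
Eliminating b: 5·(row 1) − 11·(row 2) gives 404·m = 5·285 − 11·16 = 1249, so m = 1249/404.
Then b = (16 − 11·(1249/404))/5 = -1455/404.

m = 3.0916, b = -3.6015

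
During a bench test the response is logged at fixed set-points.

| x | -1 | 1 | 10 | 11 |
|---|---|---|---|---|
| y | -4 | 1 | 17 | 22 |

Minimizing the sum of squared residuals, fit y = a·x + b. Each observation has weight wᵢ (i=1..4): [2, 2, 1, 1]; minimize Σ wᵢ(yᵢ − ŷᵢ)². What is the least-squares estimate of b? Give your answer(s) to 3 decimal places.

b = -1.581

The normal system AᵀWA·[a, b]ᵀ = AᵀWy is [[225, 21]; [21, 6]]·[a, b]ᵀ = [422, 33]ᵀ.
Eliminating b: 6·(row 1) − 21·(row 2) gives 909·a = 6·422 − 21·33 = 1839, so a = 613/303.
Then b = (33 − 21·(613/303))/6 = -479/303.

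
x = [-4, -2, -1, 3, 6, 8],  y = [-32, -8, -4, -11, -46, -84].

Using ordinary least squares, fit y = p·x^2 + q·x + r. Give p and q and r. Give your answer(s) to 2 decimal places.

p = -1.49, q = 1.48, r = -1.05

Forming MᵀM = [[5746, 682, 130]; [682, 130, 10]; [130, 10, 6]] and Mᵀy = [-7679, -833, -185]ᵀ gives MᵀM·[p, q, r]ᵀ = Mᵀy.
Inverting the 3×3 Gram matrix, [p, q, r]ᵀ = [-1953/1312, 1945/1312, -345/328]ᵀ.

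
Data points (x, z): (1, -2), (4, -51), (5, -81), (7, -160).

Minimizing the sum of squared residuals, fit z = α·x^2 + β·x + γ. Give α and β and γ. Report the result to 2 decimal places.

α = -3.32, β = 0.19, γ = 1.15

Forming MᵀM = [[3283, 533, 91]; [533, 91, 17]; [91, 17, 4]] and Mᵀz = [-10683, -1731, -294]ᵀ gives MᵀM·[α, β, γ]ᵀ = Mᵀz.
Row-reducing yields α = -199/60, β = 19/100, γ = 86/75.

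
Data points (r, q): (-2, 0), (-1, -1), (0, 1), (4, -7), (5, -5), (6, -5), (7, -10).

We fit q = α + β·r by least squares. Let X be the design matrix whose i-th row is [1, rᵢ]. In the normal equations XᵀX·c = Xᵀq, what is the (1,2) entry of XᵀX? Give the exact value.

Row 1 ↔ basis 1, column 2 ↔ basis r, so (XᵀX)_{1,2} = Σᵢ r = (1)·(-2) + (1)·(-1) + (1)·(0) + (1)·(4) + (1)·(5) + (1)·(6) + (1)·(7) = 19.

19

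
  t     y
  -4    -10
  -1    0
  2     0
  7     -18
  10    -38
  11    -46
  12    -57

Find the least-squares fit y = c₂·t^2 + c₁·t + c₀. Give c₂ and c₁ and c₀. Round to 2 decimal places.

c₂ = -0.45, c₁ = 0.67, c₀ = 0.36

Compute the Gram sums: Σt^2·t^2 = 48051, Σt^2·t = 4345, Σt^2 = 435, Σt·t = 435, Σt = 37, Σ1 = 7.
Right-hand side: Σt^2·y = -18616, Σt·y = -1656, Σy = -169.
So AᵀA·[c₂, c₁, c₀]ᵀ = Aᵀy: [[48051, 4345, 435]; [4345, 435, 37]; [435, 37, 7]]·[c₂, c₁, c₀]ᵀ = [-18616, -1656, -169]ᵀ.
Row-reducing yields c₂ = -669189/1483244, c₁ = 992689/1483244, c₀ = 264249/741622.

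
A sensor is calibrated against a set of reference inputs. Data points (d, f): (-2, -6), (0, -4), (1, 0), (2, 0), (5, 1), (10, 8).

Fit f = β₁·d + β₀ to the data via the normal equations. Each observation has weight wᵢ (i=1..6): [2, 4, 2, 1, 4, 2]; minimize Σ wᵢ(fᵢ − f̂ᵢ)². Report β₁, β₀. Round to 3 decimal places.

With design matrix M, MᵀWM = [[314, 40]; [40, 15]] and MᵀWf = [204, -8]ᵀ.
Eliminating β₀: 15·(row 1) − 40·(row 2) gives 3110·β₁ = 15·204 − 40·(-8) = 3380, so β₁ = 338/311.
Then β₀ = ((-8) − 40·(338/311))/15 = -5336/1555.

β₁ = 1.087, β₀ = -3.432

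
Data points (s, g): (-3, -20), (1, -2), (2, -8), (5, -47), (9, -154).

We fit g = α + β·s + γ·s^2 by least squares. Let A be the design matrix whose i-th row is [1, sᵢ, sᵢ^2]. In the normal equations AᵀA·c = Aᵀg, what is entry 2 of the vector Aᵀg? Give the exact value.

-1579

Entry 2 ↔ basis s, so (Aᵀg)_{2} = Σᵢ (s)·gᵢ = (-3)·(-20) + (1)·(-2) + (2)·(-8) + (5)·(-47) + (9)·(-154) = -1579.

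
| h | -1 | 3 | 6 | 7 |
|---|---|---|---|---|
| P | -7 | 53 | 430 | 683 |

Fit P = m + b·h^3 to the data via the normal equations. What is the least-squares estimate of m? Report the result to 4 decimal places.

With design matrix M, MᵀM = [[4, 585]; [585, 165035]] and MᵀP = [1159, 328587]ᵀ.
det = 4·165035 − 585² = 317915.
m = (1159·165035 − 585·328587)/317915 = -14582/4891; b = (4·328587 − 585·1159)/317915 = 636333/317915.

m = -2.9814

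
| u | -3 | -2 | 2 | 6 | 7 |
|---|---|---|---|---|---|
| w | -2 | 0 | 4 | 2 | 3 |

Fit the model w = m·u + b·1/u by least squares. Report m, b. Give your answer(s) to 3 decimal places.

m = 0.328, b = 2.715

The normal equations are: 102·m + 5·b = 47;  5·m + (1163/1764)·b = 24/7.
(Σu·u = 102, Σu·1/u = 5, Σ1/u·1/u = 1163/1764, Σu·w = 47, Σ1/u·w = 24/7.)
Determinant 102·(1163/1764) − 5² = 12421/294.
m = (47·(1163/1764) − 5·(24/7))/(12421/294) = 24421/74526; b = (102·(24/7) − 5·47)/(12421/294) = 33726/12421.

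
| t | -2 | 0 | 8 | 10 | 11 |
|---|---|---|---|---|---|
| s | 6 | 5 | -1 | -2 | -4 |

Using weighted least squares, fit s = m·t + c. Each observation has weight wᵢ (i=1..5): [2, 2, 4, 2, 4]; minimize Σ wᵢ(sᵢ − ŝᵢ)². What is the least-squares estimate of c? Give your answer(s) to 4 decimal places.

c = 4.8103

Sums needed: Σwᵢ·t·t = 948, Σwᵢ·t = 92, Σwᵢ·1 = 14.
Right-hand side: Σwᵢ·t·s = -272, Σwᵢ·s = -2.
Normal equations: [[948, 92]; [92, 14]]·[m, c]ᵀ = [-272, -2]ᵀ.
Eliminating c: 14·(row 1) − 92·(row 2) gives 4808·m = 14·(-272) − 92·(-2) = -3624, so m = -453/601.
Then c = ((-2) − 92·(-453/601))/14 = 2891/601.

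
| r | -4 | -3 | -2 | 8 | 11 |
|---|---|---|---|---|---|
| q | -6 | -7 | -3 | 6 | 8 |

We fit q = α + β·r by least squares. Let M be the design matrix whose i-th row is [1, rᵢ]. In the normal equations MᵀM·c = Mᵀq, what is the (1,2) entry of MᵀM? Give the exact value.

10

Row 1 ↔ basis 1, column 2 ↔ basis r, so (MᵀM)_{1,2} = Σᵢ r = (1)·(-4) + (1)·(-3) + (1)·(-2) + (1)·(8) + (1)·(11) = 10.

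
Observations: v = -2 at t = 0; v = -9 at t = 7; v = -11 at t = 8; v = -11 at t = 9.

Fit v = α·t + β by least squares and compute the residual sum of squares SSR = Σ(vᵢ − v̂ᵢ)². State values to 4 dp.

SSR = 0.6700

Compute the Gram sums: Σt·t = 194, Σt = 24, Σ1 = 4.
Right-hand side: Σt·v = -250, Σv = -33.
Normal equations: [[194, 24]; [24, 4]]·[α, β]ᵀ = [-250, -33]ᵀ.
Determinant 194·4 − 24² = 200.
α = ((-250)·4 − 24·(-33))/200 = -26/25; β = (194·(-33) − 24·(-250))/200 = -201/100.
Residuals: 1/100, 29/100, -67/100, 37/100; SSR = 67/100.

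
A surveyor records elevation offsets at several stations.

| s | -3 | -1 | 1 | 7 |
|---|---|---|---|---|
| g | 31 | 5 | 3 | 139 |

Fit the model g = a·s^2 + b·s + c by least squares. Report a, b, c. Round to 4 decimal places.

a = 2.9682, b = -1.0691, c = 1.0456

Compute the Gram sums: Σs^2·s^2 = 2484, Σs^2·s = 316, Σs^2 = 60, Σs·s = 60, Σs = 4, Σ1 = 4.
Moment sums: Σs^2·g = 7098, Σs·g = 878, Σg = 178.
So AᵀA·[a, b, c]ᵀ = Aᵀg: [[2484, 316, 60]; [316, 60, 4]; [60, 4, 4]]·[a, b, c]ᵀ = [7098, 878, 178]ᵀ.
Inverting the 3×3 Gram matrix, [a, b, c]ᵀ = [2149/724, -387/362, 757/724]ᵀ.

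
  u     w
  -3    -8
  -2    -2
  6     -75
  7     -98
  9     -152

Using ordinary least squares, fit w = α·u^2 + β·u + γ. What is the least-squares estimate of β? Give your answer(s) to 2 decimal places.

β = -2.94

With design matrix M, MᵀM = [[10355, 1253, 179]; [1253, 179, 17]; [179, 17, 5]] and Mᵀw = [-19894, -2476, -335]ᵀ.
Solving the 3×3 system (Gaussian elimination) gives α = -10004/6573, β = -38639/13146, γ = -11041/4382.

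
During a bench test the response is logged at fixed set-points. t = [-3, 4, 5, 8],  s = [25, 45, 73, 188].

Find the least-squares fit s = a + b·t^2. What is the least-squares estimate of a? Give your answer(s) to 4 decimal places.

a = -1.8284

From the data, Σ1 = 4, Σt^2 = 114, Σt^2·t^2 = 5058.
Moment sums: Σs = 331, Σt^2·s = 14802.
So MᵀM·[a, b]ᵀ = Mᵀs: [[4, 114]; [114, 5058]]·[a, b]ᵀ = [331, 14802]ᵀ.
Eliminating b: 5058·(row 1) − 114·(row 2) gives 7236·a = 5058·331 − 114·14802 = -13230, so a = -245/134.
Then b = (14802 − 114·(-245/134))/5058 = 1193/402.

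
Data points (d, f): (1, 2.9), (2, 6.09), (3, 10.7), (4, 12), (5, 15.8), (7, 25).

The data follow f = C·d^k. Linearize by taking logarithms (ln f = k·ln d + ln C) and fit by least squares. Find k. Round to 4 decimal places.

Linearized form: ln f = k·ln d + ln C. From the 6 transformed points,
Σln d = 6.7334, Σ(ln d)² = 9.9861, Σln f = 13.7054, Σln d·ln f = 18.0068.
Equations: 9.9861·k + 6.7334·ln C = 18.0068;  6.7334·k + 6·ln C = 13.7054.
Slope k = (n·Σln d·ln f − Σln d·Σln f)/(n·Σ(ln d)² − (Σln d)²) = (6·18.0068 − 6.7334·13.7054)/14.5777 = 1.08088; ln C = (Σln f − k·Σln d)/n = 1.07124.

k = 1.0809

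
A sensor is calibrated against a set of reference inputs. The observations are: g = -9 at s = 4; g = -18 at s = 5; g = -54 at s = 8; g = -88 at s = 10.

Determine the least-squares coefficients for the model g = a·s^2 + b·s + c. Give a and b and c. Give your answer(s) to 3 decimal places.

a = -0.934, b = -0.047, c = 5.912

From the data, Σs^2·s^2 = 14977, Σs^2·s = 1701, Σs^2 = 205, Σs·s = 205, Σs = 27, Σ1 = 4.
Moment sums: Σs^2·g = -12850, Σs·g = -1438, Σg = -169.
Row-reducing yields a = -661/708, b = -11/236, c = 2093/354.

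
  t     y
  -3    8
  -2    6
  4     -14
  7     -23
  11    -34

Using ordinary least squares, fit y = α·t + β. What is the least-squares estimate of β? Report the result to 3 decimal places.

β = -0.969

The normal equations are: 199·α + 17·β = -627;  17·α + 5·β = -57.
(Σt·t = 199, Σt = 17, Σ1 = 5, Σt·y = -627, Σy = -57.)
Determinant 199·5 − 17² = 706.
α = ((-627)·5 − 17·(-57))/706 = -1083/353; β = (199·(-57) − 17·(-627))/706 = -342/353.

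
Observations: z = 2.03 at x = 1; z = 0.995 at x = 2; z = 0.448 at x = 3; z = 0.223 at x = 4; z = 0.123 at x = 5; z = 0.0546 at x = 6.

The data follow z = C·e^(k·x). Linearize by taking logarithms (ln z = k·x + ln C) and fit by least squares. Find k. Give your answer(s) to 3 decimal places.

k = -0.716

Linearized form: ln z = k·x + ln C. From the 6 transformed points,
XᵀX = [[91.0000, 21.0000]; [21.0000, 6]], rhs = [-35.6374, -6.6038]ᵀ  (here Σx = 21.0000, Σ(x)² = 91.0000, Σln z = -6.6038, Σx·ln z = -35.6374).
Slope k = (n·Σx·ln z − Σx·Σln z)/(n·Σ(x)² − (Σx)²) = (6·-35.6374 − 21.0000·-6.6038)/105.0000 = -0.71566; ln C = (Σln z − k·Σx)/n = 1.40417.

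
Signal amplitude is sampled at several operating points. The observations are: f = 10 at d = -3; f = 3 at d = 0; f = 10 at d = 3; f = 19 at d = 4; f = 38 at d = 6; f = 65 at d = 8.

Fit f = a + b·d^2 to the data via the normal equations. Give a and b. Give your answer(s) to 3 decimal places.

a = 2.179, b = 0.985

Normal-equation sums: Σ1 = 6, Σd^2 = 134, Σd^2·d^2 = 5810.
And Σf = 145, Σd^2·f = 6012.
Determinant 6·5810 − 134² = 16904.
a = (145·5810 − 134·6012)/16904 = 18421/8452; b = (6·6012 − 134·145)/16904 = 8321/8452.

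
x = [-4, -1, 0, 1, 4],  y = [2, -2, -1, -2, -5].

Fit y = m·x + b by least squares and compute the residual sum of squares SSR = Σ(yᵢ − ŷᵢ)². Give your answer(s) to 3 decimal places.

SSR = 2.141

The normal equations are: 34·m + 0·b = -28;  0·m + 5·b = -8.
Determinant 34·5 − 0² = 170.
m = ((-28)·5 − 0·(-8))/170 = -14/17; b = (34·(-8) − 0·(-28))/170 = -8/5.
Residuals: 26/85, -104/85, 3/5, 36/85, -9/85; SSR = 182/85.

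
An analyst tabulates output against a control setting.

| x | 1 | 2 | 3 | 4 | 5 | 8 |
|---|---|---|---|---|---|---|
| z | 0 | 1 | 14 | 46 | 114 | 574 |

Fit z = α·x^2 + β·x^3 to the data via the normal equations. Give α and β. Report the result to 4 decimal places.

α = -2.9371, β = 1.4884

The normal equations are: 5075·α + 37193·β = 40452;  37193·α + 282659·β = 311468.
Determinant 5075·282659 − 37193² = 51175176.
α = (40452·282659 − 37193·311468)/51175176 = -1445264/492069; β = (5075·311468 − 37193·40452)/51175176 = 9521108/6396897.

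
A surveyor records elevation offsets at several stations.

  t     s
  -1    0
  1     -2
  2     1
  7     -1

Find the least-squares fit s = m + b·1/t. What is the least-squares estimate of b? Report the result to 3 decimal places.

b = -0.610

Setting ∂/∂m … = 0 gives: 4·m + (9/14)·b = -2;  (9/14)·m + (445/196)·b = -23/14.
Eliminating b: (445/196)·(row 1) − (9/14)·(row 2) gives (1699/196)·m = (445/196)·(-2) − (9/14)·(-23/14) = -683/196, so m = -683/1699.
Then b = ((-23/14) − (9/14)·(-683/1699))/(445/196) = -1036/1699.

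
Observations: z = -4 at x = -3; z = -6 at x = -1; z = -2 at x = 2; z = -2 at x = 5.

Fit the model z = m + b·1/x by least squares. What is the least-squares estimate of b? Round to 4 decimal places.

b = 2.8571

The normal system AᵀA·[m, b]ᵀ = Aᵀz is [[4, -19/30]; [-19/30, 1261/900]]·[m, b]ᵀ = [-14, 89/15]ᵀ.
Eliminating b: (1261/900)·(row 1) − (-19/30)·(row 2) gives (1561/300)·m = (1261/900)·(-14) − (-19/30)·(89/15) = -3568/225, so m = -64/21.
Then b = ((89/15) − (-19/30)·(-64/21))/(1261/900) = 20/7.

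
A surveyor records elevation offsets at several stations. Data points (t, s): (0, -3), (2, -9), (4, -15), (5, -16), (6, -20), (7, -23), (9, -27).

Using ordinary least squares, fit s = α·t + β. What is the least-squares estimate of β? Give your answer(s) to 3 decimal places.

Compute the Gram sums: Σt·t = 211, Σt = 33, Σ1 = 7.
Right-hand side: Σt·s = -682, Σs = -113.
So AᵀA·[α, β]ᵀ = Aᵀs: [[211, 33]; [33, 7]]·[α, β]ᵀ = [-682, -113]ᵀ.
Determinant 211·7 − 33² = 388.
α = ((-682)·7 − 33·(-113))/388 = -1045/388; β = (211·(-113) − 33·(-682))/388 = -1337/388.

β = -3.446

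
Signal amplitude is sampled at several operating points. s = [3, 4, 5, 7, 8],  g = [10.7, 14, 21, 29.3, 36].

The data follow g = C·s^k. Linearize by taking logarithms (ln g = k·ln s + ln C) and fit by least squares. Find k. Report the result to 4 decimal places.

k = 1.2478

Let Y = ln g. Fitting Y = k·ln s + ln C by least squares:
AᵀA = [[13.8297, 8.1197]; [8.1197, 5]], rhs = [25.1867, 15.0149]ᵀ  (here Σln s = 8.1197, Σ(ln s)² = 13.8297, Σln g = 15.0149, Σln s·ln g = 25.1867).
Slope k = (n·Σln s·ln g − Σln s·Σln g)/(n·Σ(ln s)² − (Σln s)²) = (5·25.1867 − 8.1197·15.0149)/3.2190 = 1.24778; ln C = (Σln g − k·Σln s)/n = 0.97666.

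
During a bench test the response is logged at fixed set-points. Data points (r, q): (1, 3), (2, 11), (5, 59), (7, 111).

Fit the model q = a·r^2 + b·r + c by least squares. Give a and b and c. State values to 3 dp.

With design matrix M, MᵀM = [[3043, 477, 79]; [477, 79, 15]; [79, 15, 4]] and Mᵀq = [6961, 1097, 184]ᵀ.
Inverting the 3×3 Gram matrix, [a, b, c]ᵀ = [2, 2, -1]ᵀ.

a = 2.000, b = 2.000, c = -1.000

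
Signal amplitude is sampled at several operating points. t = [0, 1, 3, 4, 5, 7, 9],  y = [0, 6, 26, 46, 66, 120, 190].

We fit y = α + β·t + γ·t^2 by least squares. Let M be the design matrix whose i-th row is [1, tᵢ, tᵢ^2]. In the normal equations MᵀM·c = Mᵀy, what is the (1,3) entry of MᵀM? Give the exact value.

181

Row 1 ↔ basis 1, column 3 ↔ basis t^2, so (MᵀM)_{1,3} = Σᵢ t^2 = (1)·(0) + (1)·(1) + (1)·(9) + (1)·(16) + (1)·(25) + (1)·(49) + (1)·(81) = 181.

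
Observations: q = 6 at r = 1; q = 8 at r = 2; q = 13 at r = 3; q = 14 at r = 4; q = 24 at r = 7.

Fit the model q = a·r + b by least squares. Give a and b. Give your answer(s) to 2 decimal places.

The normal equations are: 79·a + 17·b = 285;  17·a + 5·b = 65.
Eliminating b: 5·(row 1) − 17·(row 2) gives 106·a = 5·285 − 17·65 = 320, so a = 160/53.
Then b = (65 − 17·(160/53))/5 = 145/53.

a = 3.02, b = 2.74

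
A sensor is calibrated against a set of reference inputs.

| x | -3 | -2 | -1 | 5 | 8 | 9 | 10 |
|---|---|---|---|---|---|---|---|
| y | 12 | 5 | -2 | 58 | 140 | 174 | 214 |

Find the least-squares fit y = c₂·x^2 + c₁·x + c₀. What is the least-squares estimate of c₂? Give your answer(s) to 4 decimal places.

From the data, Σx^2·x^2 = 21380, Σx^2·x = 2330, Σx^2 = 284, Σx·x = 284, Σx = 26, Σ1 = 7.
Moment sums: Σx^2·y = 46030, Σx·y = 5072, Σy = 601.
Row-reducing yields c₂ = 763253/387849, c₁ = 683587/387849, c₀ = -9795/18469.

c₂ = 1.9679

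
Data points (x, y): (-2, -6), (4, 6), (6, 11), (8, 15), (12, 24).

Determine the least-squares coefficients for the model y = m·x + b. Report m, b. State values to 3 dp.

Entries of AᵀA: Σx·x = 264, Σx = 28, Σ1 = 5.
Moment sums: Σx·y = 510, Σy = 50.
AᵀA·[m, b]ᵀ = Aᵀy becomes [[264, 28]; [28, 5]]·[m, b]ᵀ = [510, 50]ᵀ.
det = 264·5 − 28² = 536.
m = (510·5 − 28·50)/536 = 575/268; b = (264·50 − 28·510)/536 = -135/67.

m = 2.146, b = -2.015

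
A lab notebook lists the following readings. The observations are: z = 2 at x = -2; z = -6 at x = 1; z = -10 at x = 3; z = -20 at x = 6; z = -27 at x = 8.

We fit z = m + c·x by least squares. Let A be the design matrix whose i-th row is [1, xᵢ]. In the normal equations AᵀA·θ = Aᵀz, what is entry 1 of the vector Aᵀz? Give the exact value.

-61

Entry 1 ↔ basis 1, so (Aᵀz)_{1} = Σᵢ zᵢ = (1)·(2) + (1)·(-6) + (1)·(-10) + (1)·(-20) + (1)·(-27) = -61.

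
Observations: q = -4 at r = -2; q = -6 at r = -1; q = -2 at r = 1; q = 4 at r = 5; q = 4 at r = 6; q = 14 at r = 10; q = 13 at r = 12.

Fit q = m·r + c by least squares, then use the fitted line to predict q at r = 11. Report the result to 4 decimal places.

From the data, Σr·r = 311, Σr = 31, Σ1 = 7.
And Σr·q = 352, Σq = 23.
So AᵀA·[m, c]ᵀ = Aᵀq: [[311, 31]; [31, 7]]·[m, c]ᵀ = [352, 23]ᵀ.
Eliminating c: 7·(row 1) − 31·(row 2) gives 1216·m = 7·352 − 31·23 = 1751, so m = 1751/1216.
Then c = (23 − 31·(1751/1216))/7 = -3759/1216.
At r = 11: q̂ = (1751/1216)·(11) + (-3759/1216)·(1) = 7751/608.

q̂ = 12.7484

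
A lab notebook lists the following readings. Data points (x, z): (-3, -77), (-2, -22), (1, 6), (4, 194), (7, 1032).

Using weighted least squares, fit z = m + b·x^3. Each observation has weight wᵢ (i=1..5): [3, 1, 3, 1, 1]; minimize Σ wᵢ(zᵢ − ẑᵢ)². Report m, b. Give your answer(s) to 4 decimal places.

Entries of AᵀWA: Σwᵢ·1 = 9, Σwᵢ·x^3 = 321, Σwᵢ·x^3·x^3 = 123999.
Right-hand side: Σwᵢ·z = 991, Σwᵢ·x^3·z = 372823.
Eliminating b: 123999·(row 1) − 321·(row 2) gives 1012950·m = 123999·991 − 321·372823 = 3206826, so m = 178157/56275.
Then b = (372823 − 321·(178157/56275))/123999 = 506216/168825.

m = 3.1658, b = 2.9985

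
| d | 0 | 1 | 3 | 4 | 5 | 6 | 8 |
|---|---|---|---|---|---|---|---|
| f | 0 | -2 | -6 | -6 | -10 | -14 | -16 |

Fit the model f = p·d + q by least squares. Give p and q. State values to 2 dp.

p = -2.09, q = 0.33

Compute the Gram sums: Σd·d = 151, Σd = 27, Σ1 = 7.
And Σd·f = -306, Σf = -54.
Normal equations: [[151, 27]; [27, 7]]·[p, q]ᵀ = [-306, -54]ᵀ.
Eliminating q: 7·(row 1) − 27·(row 2) gives 328·p = 7·(-306) − 27·(-54) = -684, so p = -171/82.
Then q = ((-54) − 27·(-171/82))/7 = 27/82.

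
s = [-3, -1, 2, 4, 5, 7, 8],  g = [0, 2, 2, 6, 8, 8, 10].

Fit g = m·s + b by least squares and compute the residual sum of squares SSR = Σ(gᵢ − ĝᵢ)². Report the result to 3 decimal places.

From the data, Σs·s = 168, Σs = 22, Σ1 = 7.
And Σs·g = 202, Σg = 36.
So XᵀX·[m, b]ᵀ = Xᵀg: [[168, 22]; [22, 7]]·[m, b]ᵀ = [202, 36]ᵀ.
Eliminating b: 7·(row 1) − 22·(row 2) gives 692·m = 7·202 − 22·36 = 622, so m = 311/346.
Then b = (36 − 22·(311/346))/7 = 401/173.
Residuals: 131/346, 201/346, -366/173, 15/173, 411/346, -211/346, 85/173; SSR = 1209/173.

SSR = 6.988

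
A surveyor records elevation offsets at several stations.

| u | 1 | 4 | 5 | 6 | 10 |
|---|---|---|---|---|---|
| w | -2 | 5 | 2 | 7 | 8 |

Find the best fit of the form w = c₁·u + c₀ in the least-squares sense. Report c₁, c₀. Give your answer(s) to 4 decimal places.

c₁ = 1.0748, c₀ = -1.5888

The normal system XᵀX·[c₁, c₀]ᵀ = Xᵀw is [[178, 26]; [26, 5]]·[c₁, c₀]ᵀ = [150, 20]ᵀ.
Eliminating c₀: 5·(row 1) − 26·(row 2) gives 214·c₁ = 5·150 − 26·20 = 230, so c₁ = 115/107.
Then c₀ = (20 − 26·(115/107))/5 = -170/107.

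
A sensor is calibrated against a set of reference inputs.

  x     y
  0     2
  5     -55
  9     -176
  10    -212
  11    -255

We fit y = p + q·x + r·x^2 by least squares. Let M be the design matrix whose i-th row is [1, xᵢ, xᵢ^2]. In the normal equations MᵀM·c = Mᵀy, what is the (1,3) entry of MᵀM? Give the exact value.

Row 1 ↔ basis 1, column 3 ↔ basis x^2, so (MᵀM)_{1,3} = Σᵢ x^2 = (1)·(0) + (1)·(25) + (1)·(81) + (1)·(100) + (1)·(121) = 327.

327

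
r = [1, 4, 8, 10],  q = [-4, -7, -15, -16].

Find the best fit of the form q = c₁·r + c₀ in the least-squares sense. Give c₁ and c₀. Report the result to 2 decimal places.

From the data, Σr·r = 181, Σr = 23, Σ1 = 4.
For Aᵀq: Σr·q = -312, Σq = -42.
So AᵀA·[c₁, c₀]ᵀ = Aᵀq: [[181, 23]; [23, 4]]·[c₁, c₀]ᵀ = [-312, -42]ᵀ.
Δ = 181·4 − 23² = 195.
c₁ = ((-312)·4 − 23·(-42))/195 = -94/65; c₀ = (181·(-42) − 23·(-312))/195 = -142/65.

c₁ = -1.45, c₀ = -2.18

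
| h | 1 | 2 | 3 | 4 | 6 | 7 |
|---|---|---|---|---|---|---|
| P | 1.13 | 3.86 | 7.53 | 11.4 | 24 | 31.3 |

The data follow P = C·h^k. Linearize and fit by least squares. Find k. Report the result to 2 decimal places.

k = 1.69

Let Y = ln P. Fitting Y = k·ln h + ln C by least squares:
XᵀX = [[10.6062, 6.9157]; [6.9157, 6]], rhs = [18.9232, 12.5471]ᵀ  (here Σln h = 6.9157, Σ(ln h)² = 10.6062, Σln P = 12.5471, Σln h·ln P = 18.9232).
Slope k = (n·Σln h·ln P − Σln h·Σln P)/(n·Σ(ln h)² − (Σln h)²) = (6·18.9232 − 6.9157·12.5471)/15.8099 = 1.69306; ln C = (Σln P − k·Σln h)/n = 0.13972.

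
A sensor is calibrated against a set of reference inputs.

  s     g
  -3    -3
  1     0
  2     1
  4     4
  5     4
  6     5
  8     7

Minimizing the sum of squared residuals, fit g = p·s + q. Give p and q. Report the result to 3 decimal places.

Sums needed: Σs·s = 155, Σs = 23, Σ1 = 7.
Moment sums: Σs·g = 133, Σg = 18.
AᵀA·[p, q]ᵀ = Aᵀg becomes [[155, 23]; [23, 7]]·[p, q]ᵀ = [133, 18]ᵀ.
Δ = 155·7 − 23² = 556.
p = (133·7 − 23·18)/556 = 517/556; q = (155·18 − 23·133)/556 = -269/556.

p = 0.930, q = -0.484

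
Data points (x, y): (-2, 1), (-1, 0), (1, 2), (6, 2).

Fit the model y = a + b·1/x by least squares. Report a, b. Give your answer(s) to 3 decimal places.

From the data, Σ1 = 4, Σ1/x = -1/3, Σ1/x·1/x = 41/18.
And Σy = 5, Σ1/x·y = 11/6.
Eliminating b: (41/18)·(row 1) − (-1/3)·(row 2) gives 9·a = (41/18)·5 − (-1/3)·(11/6) = 12, so a = 4/3.
Then b = ((11/6) − (-1/3)·(4/3))/(41/18) = 1.

a = 1.333, b = 1.000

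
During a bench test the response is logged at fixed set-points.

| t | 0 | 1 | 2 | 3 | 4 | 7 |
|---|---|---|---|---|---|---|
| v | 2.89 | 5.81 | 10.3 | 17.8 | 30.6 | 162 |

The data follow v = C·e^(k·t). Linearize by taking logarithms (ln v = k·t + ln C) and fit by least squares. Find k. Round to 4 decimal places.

Let Y = ln v. Fitting Y = k·t + ln C by least squares:
AᵀA = [[79.0000, 17.0000]; [17.0000, 6]], rhs = [64.3586, 16.5408]ᵀ  (here Σt = 17.0000, Σ(t)² = 79.0000, Σln v = 16.5408, Σt·ln v = 64.3586).
Slope k = (n·Σt·ln v − Σt·Σln v)/(n·Σ(t)² − (Σt)²) = (6·64.3586 − 17.0000·16.5408)/185.0000 = 0.56734; ln C = (Σln v − k·Σt)/n = 1.14932.

k = 0.5673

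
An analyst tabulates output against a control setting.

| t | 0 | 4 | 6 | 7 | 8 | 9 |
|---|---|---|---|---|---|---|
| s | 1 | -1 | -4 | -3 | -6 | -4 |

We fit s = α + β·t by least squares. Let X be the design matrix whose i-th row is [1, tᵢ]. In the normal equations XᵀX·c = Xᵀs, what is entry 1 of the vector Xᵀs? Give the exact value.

-17

Entry 1 ↔ basis 1, so (Xᵀs)_{1} = Σᵢ sᵢ = (1)·(1) + (1)·(-1) + (1)·(-4) + (1)·(-3) + (1)·(-6) + (1)·(-4) = -17.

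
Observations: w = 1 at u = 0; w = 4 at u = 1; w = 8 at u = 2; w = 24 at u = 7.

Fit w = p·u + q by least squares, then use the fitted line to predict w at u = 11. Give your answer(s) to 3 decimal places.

Compute the Gram sums: Σu·u = 54, Σu = 10, Σ1 = 4.
Moment sums: Σu·w = 188, Σw = 37.
So AᵀA·[p, q]ᵀ = Aᵀw: [[54, 10]; [10, 4]]·[p, q]ᵀ = [188, 37]ᵀ.
Eliminating q: 4·(row 1) − 10·(row 2) gives 116·p = 4·188 − 10·37 = 382, so p = 191/58.
Then q = (37 − 10·(191/58))/4 = 59/58.
At u = 11: ŵ = (191/58)·(11) + (59/58)·(1) = 1080/29.

ŵ = 37.241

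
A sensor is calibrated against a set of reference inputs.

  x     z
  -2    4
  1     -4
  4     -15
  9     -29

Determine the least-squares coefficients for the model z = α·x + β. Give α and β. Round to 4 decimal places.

From the data, Σx·x = 102, Σx = 12, Σ1 = 4.
And Σx·z = -333, Σz = -44.
MᵀM·[α, β]ᵀ = Mᵀz becomes [[102, 12]; [12, 4]]·[α, β]ᵀ = [-333, -44]ᵀ.
Δ = 102·4 − 12² = 264.
α = ((-333)·4 − 12·(-44))/264 = -67/22; β = (102·(-44) − 12·(-333))/264 = -41/22.

α = -3.0455, β = -1.8636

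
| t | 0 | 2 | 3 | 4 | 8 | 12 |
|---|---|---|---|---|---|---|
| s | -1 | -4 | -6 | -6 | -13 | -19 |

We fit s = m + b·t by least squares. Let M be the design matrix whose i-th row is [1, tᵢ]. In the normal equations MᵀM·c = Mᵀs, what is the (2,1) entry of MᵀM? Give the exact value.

29

Row 2 ↔ basis t, column 1 ↔ basis 1, so (MᵀM)_{2,1} = Σᵢ t = (0)·(1) + (2)·(1) + (3)·(1) + (4)·(1) + (8)·(1) + (12)·(1) = 29.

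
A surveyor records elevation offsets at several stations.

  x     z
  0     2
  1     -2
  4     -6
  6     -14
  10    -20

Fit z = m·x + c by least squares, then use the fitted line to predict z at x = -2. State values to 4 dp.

ẑ = 5.5864

Forming AᵀA = [[153, 21]; [21, 5]] and Aᵀz = [-310, -40]ᵀ gives AᵀA·[m, c]ᵀ = Aᵀz.
Determinant 153·5 − 21² = 324.
m = ((-310)·5 − 21·(-40))/324 = -355/162; c = (153·(-40) − 21·(-310))/324 = 65/54.
At x = -2: ẑ = (-355/162)·(-2) + (65/54)·(1) = 905/162.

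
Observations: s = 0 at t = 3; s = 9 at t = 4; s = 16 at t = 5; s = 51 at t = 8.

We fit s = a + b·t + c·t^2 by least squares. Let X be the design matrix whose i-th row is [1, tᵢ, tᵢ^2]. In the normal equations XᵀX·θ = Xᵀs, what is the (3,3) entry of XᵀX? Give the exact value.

Row 3 ↔ basis t^2, column 3 ↔ basis t^2, so (XᵀX)_{3,3} = Σᵢ (t^2)·(t^2) = (9)·(9) + (16)·(16) + (25)·(25) + (64)·(64) = 5058.

5058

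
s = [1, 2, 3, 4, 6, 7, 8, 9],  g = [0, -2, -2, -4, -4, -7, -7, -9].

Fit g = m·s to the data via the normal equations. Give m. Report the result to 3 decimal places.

m = -0.908

Compute the Gram sums: Σs·s = 260.
And Σs·g = -236.
So AᵀA·[m]ᵀ = Aᵀg: [[260]]·[m]ᵀ = [-236]ᵀ.
m = (-236)/260 = -0.907692.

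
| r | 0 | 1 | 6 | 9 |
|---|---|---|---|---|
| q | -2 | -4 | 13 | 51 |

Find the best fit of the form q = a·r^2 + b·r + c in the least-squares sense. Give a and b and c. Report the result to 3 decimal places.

a = 1.118, b = -4.241, c = -1.522

XᵀX·[a, b, c]ᵀ = Xᵀq reads: 7858·a + 946·b + 118·c = 4595;  946·a + 118·b + 16·c = 533;  118·a + 16·b + 4·c = 58.
(Σr^2·r^2 = 7858, Σr^2·r = 946, Σr^2 = 118, Σr·r = 118, Σr = 16, Σ1 = 4, Σr^2·q = 4595, Σr·q = 533, Σq = 58.)
Solving the 3×3 system (Gaussian elimination) gives a = 2177/1947, b = -16513/3894, c = -988/649.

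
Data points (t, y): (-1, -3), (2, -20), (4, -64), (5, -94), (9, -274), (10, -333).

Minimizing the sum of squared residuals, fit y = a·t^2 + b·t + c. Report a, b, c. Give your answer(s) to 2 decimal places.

MᵀM·[a, b, c]ᵀ = Mᵀy reads: 17459·a + 1925·b + 227·c = -58951;  1925·a + 227·b + 29·c = -6559;  227·a + 29·b + 6·c = -788.
Solving the 3×3 system (Gaussian elimination) gives a = -253361/84976, b = -276065/84976, c = -30047/10622.

a = -2.98, b = -3.25, c = -2.83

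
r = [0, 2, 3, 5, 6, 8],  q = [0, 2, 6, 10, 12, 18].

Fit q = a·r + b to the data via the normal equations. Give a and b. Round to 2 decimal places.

The normal equations are: 138·a + 24·b = 288;  24·a + 6·b = 48.
(Σr·r = 138, Σr = 24, Σ1 = 6, Σr·q = 288, Σq = 48.)
Eliminating b: 6·(row 1) − 24·(row 2) gives 252·a = 6·288 − 24·48 = 576, so a = 16/7.
Then b = (48 − 24·(16/7))/6 = -8/7.

a = 2.29, b = -1.14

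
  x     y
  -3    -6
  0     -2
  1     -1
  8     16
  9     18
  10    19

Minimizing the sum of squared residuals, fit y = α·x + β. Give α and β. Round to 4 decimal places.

α = 2.0796, β = -1.3315

With design matrix A, AᵀA = [[255, 25]; [25, 6]] and Aᵀy = [497, 44]ᵀ.
Determinant 255·6 − 25² = 905.
α = (497·6 − 25·44)/905 = 1882/905; β = (255·44 − 25·497)/905 = -241/181.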